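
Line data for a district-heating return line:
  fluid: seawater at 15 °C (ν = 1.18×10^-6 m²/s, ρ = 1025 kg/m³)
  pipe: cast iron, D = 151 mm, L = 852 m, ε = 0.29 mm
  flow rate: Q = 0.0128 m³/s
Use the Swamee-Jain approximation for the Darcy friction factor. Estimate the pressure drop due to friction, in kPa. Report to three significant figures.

V = 4Q/(πD²) = 4·0.0128/(π·0.151²) = 0.7148 m/s
Re = VD/ν = 0.7148·0.151/1.18×10^-6 = 9.15×10^4 → turbulent
ε/D = 0.29/151 = 0.00192
Swamee-Jain: f = 0.02527
h_f = f(L/D)V²/(2g) = 0.02527·(852/0.151)·0.7148²/(2·9.81) = 3.713 m
Δp = ρg·h_f = 1025·9.81·3.713 = 37.34 kPa

Δp ≈ 37.3 kPa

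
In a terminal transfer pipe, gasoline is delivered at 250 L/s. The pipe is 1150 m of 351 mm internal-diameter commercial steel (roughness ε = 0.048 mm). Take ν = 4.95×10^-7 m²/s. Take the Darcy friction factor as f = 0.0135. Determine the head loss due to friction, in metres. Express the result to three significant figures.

V = 4Q/(πD²) = 4·0.250/(π·0.351²) = 2.584 m/s
h_f = f(L/D)V²/(2g) = 0.01350·(1150/0.351)·2.584²/(2·9.81) = 15.05 m

h_f ≈ 15.0 m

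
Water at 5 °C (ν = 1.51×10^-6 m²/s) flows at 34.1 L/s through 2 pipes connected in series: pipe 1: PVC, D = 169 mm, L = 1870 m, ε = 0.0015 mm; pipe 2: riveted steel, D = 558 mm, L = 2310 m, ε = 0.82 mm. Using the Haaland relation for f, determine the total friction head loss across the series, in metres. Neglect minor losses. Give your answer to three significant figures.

Pipe 1: V = 1.520 m/s, Re = 1.70×10^5, ε/D = 8.88×10^-6, f = 0.01605, h_1 = f(L/D)V²/2g = 20.91 m
Pipe 2: V = 0.1394 m/s, Re = 5.15×10^4, ε/D = 0.00147, f = 0.02490, h_2 = f(L/D)V²/2g = 0.1022 m
Series → Q common, losses add: H = Σh = 21.01 m

H ≈ 21.0 m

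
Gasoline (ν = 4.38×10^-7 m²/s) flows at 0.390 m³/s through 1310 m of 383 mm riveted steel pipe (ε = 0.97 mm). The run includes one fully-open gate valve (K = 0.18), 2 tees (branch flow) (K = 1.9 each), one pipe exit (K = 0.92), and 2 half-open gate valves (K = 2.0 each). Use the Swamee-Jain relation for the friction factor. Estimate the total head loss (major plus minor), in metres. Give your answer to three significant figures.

H_L ≈ 55.2 m

V = 4Q/(πD²) = 3.385 m/s; V²/2g = 0.5841 m
Re = 2.96×10^6, ε/D = 0.00253 → f = 0.02505 (Swamee-Jain)
Major: h_f = f(L/D)·V²/2g = 0.02505·3420·0.5841 = 50.04 m
Minor: ΣK = 8.90; h_m = ΣK·V²/2g = 5.198 m
Total H_L = 50.04 + 5.198 = 55.24 m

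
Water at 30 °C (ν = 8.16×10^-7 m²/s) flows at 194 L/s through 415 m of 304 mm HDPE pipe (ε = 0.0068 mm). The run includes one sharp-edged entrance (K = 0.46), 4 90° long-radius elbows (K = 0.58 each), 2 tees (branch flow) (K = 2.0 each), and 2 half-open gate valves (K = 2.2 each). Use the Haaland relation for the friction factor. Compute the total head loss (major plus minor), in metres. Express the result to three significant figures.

V = 4Q/(πD²) = 2.673 m/s; V²/2g = 0.3641 m
Re = 9.96×10^5, ε/D = 2.24×10^-5 → f = 0.01201 (Haaland)
Major: h_f = f(L/D)·V²/2g = 0.01201·1365·0.3641 = 5.972 m
Minor: ΣK = 11.2; h_m = ΣK·V²/2g = 4.071 m
Total H_L = 5.972 + 4.071 = 10.04 m

H_L ≈ 10.0 m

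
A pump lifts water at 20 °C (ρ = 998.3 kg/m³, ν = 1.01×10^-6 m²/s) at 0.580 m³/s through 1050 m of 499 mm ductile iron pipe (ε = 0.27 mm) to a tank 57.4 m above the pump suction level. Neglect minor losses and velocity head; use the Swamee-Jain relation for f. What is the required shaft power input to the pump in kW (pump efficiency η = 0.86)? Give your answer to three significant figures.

V = 4Q/(πD²) = 2.966 m/s; Re = 1.47×10^6; ε/D = 5.41×10^-4; f = 0.01741
h_f = f(L/D)V²/2g = 16.42 m
Total head H = z + h_f = 57.4 + 16.42 = 73.82 m
P_hyd = ρgQH = 998.3·9.81·0.580·73.82 = 419.3 kW
P_shaft = P_hyd/η = 419.3/0.86 = 487.6 kW

P_shaft ≈ 488 kW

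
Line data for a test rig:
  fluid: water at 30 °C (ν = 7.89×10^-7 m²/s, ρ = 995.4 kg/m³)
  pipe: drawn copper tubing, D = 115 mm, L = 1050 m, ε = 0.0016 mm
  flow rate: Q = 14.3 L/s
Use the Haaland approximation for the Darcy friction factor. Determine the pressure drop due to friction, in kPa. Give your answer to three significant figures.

V = 4Q/(πD²) = 4·0.0143/(π·0.115²) = 1.377 m/s
Re = VD/ν = 1.377·0.115/7.89×10^-7 = 2.01×10^5 → turbulent
ε/D = 0.0016/115 = 1.39×10^-5
Haaland: f = 0.01557
h_f = f(L/D)V²/(2g) = 0.01557·(1050/0.115)·1.377²/(2·9.81) = 13.74 m
Δp = ρg·h_f = 995.4·9.81·13.74 = 134.1 kPa

Δp ≈ 134 kPa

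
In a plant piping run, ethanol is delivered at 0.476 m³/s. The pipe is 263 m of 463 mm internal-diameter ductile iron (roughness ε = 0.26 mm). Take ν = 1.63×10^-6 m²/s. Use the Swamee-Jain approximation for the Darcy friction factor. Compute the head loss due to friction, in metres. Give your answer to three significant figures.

h_f ≈ 4.12 m

V = 4Q/(πD²) = 4·0.476/(π·0.463²) = 2.827 m/s
Re = VD/ν = 2.827·0.463/1.63×10^-6 = 8.03×10^5 → turbulent
ε/D = 0.26/463 = 5.62×10^-4
Swamee-Jain: f = 0.01782
h_f = f(L/D)V²/(2g) = 0.01782·(263/0.463)·2.827²/(2·9.81) = 4.124 m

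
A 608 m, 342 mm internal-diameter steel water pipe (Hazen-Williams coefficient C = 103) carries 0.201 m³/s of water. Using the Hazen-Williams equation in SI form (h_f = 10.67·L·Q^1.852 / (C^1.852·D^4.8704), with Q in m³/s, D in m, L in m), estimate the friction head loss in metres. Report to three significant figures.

h_f ≈ 11.6 m

h_f = 10.67·608·0.201^1.852 / (103^1.852·0.342^4.8704) = 11.57 m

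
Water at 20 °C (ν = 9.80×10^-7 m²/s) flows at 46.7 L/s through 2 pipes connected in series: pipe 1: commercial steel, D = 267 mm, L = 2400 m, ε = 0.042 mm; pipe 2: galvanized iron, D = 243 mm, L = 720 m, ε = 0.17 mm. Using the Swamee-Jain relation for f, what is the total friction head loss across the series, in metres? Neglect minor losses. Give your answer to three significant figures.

H ≈ 8.27 m

Pipe 1: V = 0.8341 m/s, Re = 2.27×10^5, ε/D = 1.57×10^-4, f = 0.01653, h_1 = f(L/D)V²/2g = 5.269 m
Pipe 2: V = 1.007 m/s, Re = 2.50×10^5, ε/D = 7.00×10^-4, f = 0.01961, h_2 = f(L/D)V²/2g = 3.003 m
Series → Q common, losses add: H = Σh = 8.272 m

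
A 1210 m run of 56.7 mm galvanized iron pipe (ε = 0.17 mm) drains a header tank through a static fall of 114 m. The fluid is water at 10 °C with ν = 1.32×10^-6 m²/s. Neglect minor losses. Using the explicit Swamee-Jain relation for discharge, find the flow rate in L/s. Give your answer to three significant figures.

Q ≈ 4.91 L/s

Swamee-Jain (Type II): Q = -0.965·√(gD⁵h_f/L)·ln[ε/(3.7D) + √(3.17ν²L/(gD³h_f))]
√(gD⁵h_f/L) = √(9.81·0.0567⁵·114/1210) = 7.360×10^-4
ε/(3.7D) = 8.10×10^-4; √(3.17ν²L/(gD³h_f)) = 1.81×10^-4
Q = -0.965·7.360×10^-4·ln(9.914×10^-4) = 0.004912 m³/s
Check: V = 1.95 m/s, Re = 8.36×10^4, f = 0.02797, h_f = 115 m ≈ 114 m ✓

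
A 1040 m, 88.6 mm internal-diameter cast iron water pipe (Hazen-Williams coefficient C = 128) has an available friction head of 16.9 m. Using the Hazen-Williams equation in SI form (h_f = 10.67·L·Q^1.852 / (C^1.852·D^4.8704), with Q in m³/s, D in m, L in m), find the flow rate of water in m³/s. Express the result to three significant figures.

Rearranging: Q = [h_f·C^1.852·D^4.8704 / (10.67·L)]^(1/1.852)
Q = [16.9·128^1.852·0.0886^4.8704 / (10.67·1040)]^0.540 = 0.006576 m³/s

Q ≈ 0.00658 m³/s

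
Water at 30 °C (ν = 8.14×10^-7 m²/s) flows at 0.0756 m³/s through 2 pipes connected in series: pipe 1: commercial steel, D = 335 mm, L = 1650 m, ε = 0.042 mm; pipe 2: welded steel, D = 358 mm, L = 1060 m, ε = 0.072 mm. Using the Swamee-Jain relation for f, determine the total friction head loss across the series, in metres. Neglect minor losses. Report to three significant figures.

Pipe 1: V = 0.8577 m/s, Re = 3.53×10^5, ε/D = 1.25×10^-4, f = 0.01535, h_1 = f(L/D)V²/2g = 2.836 m
Pipe 2: V = 0.7510 m/s, Re = 3.30×10^5, ε/D = 2.01×10^-4, f = 0.01615, h_2 = f(L/D)V²/2g = 1.375 m
Series → Q common, losses add: H = Σh = 4.210 m

H ≈ 4.21 m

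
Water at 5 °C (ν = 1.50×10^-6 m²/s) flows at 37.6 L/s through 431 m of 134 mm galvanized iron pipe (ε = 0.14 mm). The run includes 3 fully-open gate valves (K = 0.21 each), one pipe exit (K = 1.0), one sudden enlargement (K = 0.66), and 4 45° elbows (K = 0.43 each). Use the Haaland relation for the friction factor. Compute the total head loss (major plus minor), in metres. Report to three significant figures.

V = 4Q/(πD²) = 2.666 m/s; V²/2g = 0.3623 m
Re = 2.38×10^5, ε/D = 0.00104 → f = 0.02091 (Haaland)
Major: h_f = f(L/D)·V²/2g = 0.02091·3216·0.3623 = 24.37 m
Minor: ΣK = 4.01; h_m = ΣK·V²/2g = 1.453 m
Total H_L = 24.37 + 1.453 = 25.82 m

H_L ≈ 25.8 m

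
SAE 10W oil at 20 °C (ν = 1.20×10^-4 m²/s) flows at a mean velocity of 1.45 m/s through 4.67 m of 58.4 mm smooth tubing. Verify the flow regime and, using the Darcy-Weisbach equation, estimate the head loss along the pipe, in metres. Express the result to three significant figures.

Re = VD/ν = 1.45·0.05840/1.20×10^-4 = 706 → laminar (Re < 2300)
f = 64/Re = 0.09069
h_f = f(L/D)V²/(2g) = 0.09069·(4.67/0.05840)·1.45²/(2·9.81) = 0.7772 m

h_f ≈ 0.777 m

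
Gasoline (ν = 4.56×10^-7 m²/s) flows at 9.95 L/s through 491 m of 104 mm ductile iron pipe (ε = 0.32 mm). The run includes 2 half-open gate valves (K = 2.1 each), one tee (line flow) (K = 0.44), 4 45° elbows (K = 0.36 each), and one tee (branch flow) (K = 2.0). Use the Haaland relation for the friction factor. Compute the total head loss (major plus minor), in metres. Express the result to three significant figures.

H_L ≈ 9.43 m

V = 4Q/(πD²) = 1.171 m/s; V²/2g = 0.06993 m
Re = 2.67×10^5, ε/D = 0.00308 → f = 0.02685 (Haaland)
Major: h_f = f(L/D)·V²/2g = 0.02685·4721·0.06993 = 8.864 m
Minor: ΣK = 8.08; h_m = ΣK·V²/2g = 0.5650 m
Total H_L = 8.864 + 0.5650 = 9.429 m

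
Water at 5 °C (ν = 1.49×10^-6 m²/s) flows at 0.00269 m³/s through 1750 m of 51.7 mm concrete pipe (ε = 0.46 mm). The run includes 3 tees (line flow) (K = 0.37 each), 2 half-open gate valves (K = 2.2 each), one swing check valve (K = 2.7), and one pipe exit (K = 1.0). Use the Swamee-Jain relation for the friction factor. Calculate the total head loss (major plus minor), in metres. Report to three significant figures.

H_L ≈ 109 m

V = 4Q/(πD²) = 1.281 m/s; V²/2g = 0.08369 m
Re = 4.45×10^4, ε/D = 0.00890 → f = 0.03827 (Swamee-Jain)
Major: h_f = f(L/D)·V²/2g = 0.03827·33849·0.08369 = 108.4 m
Minor: ΣK = 9.21; h_m = ΣK·V²/2g = 0.7708 m
Total H_L = 108.4 + 0.7708 = 109.2 m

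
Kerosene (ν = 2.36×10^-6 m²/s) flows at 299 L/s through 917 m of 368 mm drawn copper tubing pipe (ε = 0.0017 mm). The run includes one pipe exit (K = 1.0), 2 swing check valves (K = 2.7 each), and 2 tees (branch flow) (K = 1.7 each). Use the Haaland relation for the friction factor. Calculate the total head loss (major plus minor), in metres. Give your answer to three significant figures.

V = 4Q/(πD²) = 2.811 m/s; V²/2g = 0.4028 m
Re = 4.38×10^5, ε/D = 4.62×10^-6 → f = 0.01342 (Haaland)
Major: h_f = f(L/D)·V²/2g = 0.01342·2492·0.4028 = 13.47 m
Minor: ΣK = 9.80; h_m = ΣK·V²/2g = 3.947 m
Total H_L = 13.47 + 3.947 = 17.42 m

H_L ≈ 17.4 m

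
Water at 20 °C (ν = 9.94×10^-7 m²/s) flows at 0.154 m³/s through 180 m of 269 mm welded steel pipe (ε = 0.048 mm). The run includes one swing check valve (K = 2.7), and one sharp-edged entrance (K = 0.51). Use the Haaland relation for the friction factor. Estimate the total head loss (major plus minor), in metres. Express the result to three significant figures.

V = 4Q/(πD²) = 2.710 m/s; V²/2g = 0.3742 m
Re = 7.33×10^5, ε/D = 1.78×10^-4 → f = 0.01464 (Haaland)
Major: h_f = f(L/D)·V²/2g = 0.01464·669.1·0.3742 = 3.665 m
Minor: ΣK = 3.21; h_m = ΣK·V²/2g = 1.201 m
Total H_L = 3.665 + 1.201 = 4.866 m

H_L ≈ 4.87 m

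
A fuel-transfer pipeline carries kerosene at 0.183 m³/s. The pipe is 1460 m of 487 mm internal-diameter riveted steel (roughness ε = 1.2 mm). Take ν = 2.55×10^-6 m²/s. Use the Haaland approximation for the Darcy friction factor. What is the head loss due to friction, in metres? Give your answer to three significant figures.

h_f ≈ 3.77 m

V = 4Q/(πD²) = 4·0.183/(π·0.487²) = 0.9824 m/s
Re = VD/ν = 0.9824·0.487/2.55×10^-6 = 1.88×10^5 → turbulent
ε/D = 1.2/487 = 0.00246
Haaland: f = 0.02555
h_f = f(L/D)V²/(2g) = 0.02555·(1460/0.487)·0.9824²/(2·9.81) = 3.769 m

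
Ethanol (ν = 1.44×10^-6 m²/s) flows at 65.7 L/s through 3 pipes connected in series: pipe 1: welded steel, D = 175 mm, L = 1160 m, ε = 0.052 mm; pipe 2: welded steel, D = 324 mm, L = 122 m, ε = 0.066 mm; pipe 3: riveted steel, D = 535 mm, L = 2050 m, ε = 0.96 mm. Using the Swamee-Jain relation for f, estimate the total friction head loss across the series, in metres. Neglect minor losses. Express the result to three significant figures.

H ≈ 43.2 m

Pipe 1: V = 2.731 m/s, Re = 3.32×10^5, ε/D = 2.97×10^-4, f = 0.01689, h_1 = f(L/D)V²/2g = 42.56 m
Pipe 2: V = 0.7969 m/s, Re = 1.79×10^5, ε/D = 2.04×10^-4, f = 0.01741, h_2 = f(L/D)V²/2g = 0.2122 m
Pipe 3: V = 0.2923 m/s, Re = 1.09×10^5, ε/D = 0.00179, f = 0.02465, h_3 = f(L/D)V²/2g = 0.4112 m
Series → Q common, losses add: H = Σh = 43.19 m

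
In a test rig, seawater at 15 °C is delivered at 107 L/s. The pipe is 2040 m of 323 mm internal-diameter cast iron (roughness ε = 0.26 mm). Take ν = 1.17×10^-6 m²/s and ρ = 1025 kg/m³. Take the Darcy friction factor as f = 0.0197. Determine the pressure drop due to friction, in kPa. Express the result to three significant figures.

Δp ≈ 109 kPa

V = 4Q/(πD²) = 4·0.107/(π·0.323²) = 1.306 m/s
h_f = f(L/D)V²/(2g) = 0.01970·(2040/0.323)·1.306²/(2·9.81) = 10.81 m
Δp = ρg·h_f = 1025·9.81·10.81 = 108.7 kPa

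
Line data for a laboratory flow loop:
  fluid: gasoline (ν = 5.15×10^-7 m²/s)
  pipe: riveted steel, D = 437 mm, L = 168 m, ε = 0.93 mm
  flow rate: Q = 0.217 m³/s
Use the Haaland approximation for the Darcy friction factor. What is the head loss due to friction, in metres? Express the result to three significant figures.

h_f ≈ 0.984 m

V = 4Q/(πD²) = 4·0.217/(π·0.437²) = 1.447 m/s
Re = VD/ν = 1.447·0.437/5.15×10^-7 = 1.23×10^6 → turbulent
ε/D = 0.93/437 = 0.00213
Haaland: f = 0.02399
h_f = f(L/D)V²/(2g) = 0.02399·(168/0.437)·1.447²/(2·9.81) = 0.9838 m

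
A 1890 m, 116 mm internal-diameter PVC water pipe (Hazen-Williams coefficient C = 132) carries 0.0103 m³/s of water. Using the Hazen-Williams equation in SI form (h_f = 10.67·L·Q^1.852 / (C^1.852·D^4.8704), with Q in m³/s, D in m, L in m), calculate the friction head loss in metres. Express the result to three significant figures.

h_f ≈ 17.9 m

h_f = 10.67·1890·0.0103^1.852 / (132^1.852·0.116^4.8704) = 17.93 m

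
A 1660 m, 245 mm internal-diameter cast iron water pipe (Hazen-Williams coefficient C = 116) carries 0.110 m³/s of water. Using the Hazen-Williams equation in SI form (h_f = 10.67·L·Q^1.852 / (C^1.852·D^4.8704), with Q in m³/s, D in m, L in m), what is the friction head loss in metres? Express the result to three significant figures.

h_f = 10.67·1660·0.110^1.852 / (116^1.852·0.245^4.8704) = 42.13 m

h_f ≈ 42.1 m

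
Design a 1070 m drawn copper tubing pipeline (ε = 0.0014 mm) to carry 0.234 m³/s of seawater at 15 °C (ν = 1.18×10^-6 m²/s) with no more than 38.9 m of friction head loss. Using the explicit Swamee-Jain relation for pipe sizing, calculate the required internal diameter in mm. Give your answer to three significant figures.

D ≈ 275 mm

Swamee-Jain (Type III): D = 0.66·[ε^1.25·(LQ²/(gh_f))^4.75 + ν·Q^9.4·(L/(gh_f))^5.2]^0.04
LQ²/(gh_f) = 0.1535; L/(gh_f) = 2.804
Term 1 = ε^1.25·(…)^4.75 = 6.56×10^-12; Term 2 = ν·Q^9.4·(…)^5.2 = 2.96×10^-10
D = 0.66·(6.56×10^-12 + 2.96×10^-10)^0.04 = 0.2746 m = 275 mm
Check: V = 3.95 m/s, Re = 9.19×10^5, f = 0.01189, h_f = 36.9 m ≈ 38.9 m ✓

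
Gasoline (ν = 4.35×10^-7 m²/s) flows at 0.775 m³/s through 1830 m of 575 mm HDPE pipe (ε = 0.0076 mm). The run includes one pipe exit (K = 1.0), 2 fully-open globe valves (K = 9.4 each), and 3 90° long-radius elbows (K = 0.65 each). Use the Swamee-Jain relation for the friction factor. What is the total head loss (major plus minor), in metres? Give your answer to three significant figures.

H_L ≈ 24.4 m

V = 4Q/(πD²) = 2.985 m/s; V²/2g = 0.4540 m
Re = 3.95×10^6, ε/D = 1.32×10^-5 → f = 0.01004 (Swamee-Jain)
Major: h_f = f(L/D)·V²/2g = 0.01004·3183·0.4540 = 14.50 m
Minor: ΣK = 21.8; h_m = ΣK·V²/2g = 9.874 m
Total H_L = 14.50 + 9.874 = 24.38 m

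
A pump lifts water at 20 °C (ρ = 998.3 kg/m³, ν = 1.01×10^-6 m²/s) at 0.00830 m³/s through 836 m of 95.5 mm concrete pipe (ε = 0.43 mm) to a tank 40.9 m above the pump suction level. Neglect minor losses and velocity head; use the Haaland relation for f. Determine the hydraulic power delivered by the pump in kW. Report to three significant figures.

P_hyd ≈ 4.80 kW

V = 4Q/(πD²) = 1.159 m/s; Re = 1.10×10^5; ε/D = 0.00450; f = 0.03032
h_f = f(L/D)V²/2g = 18.16 m
Total head H = z + h_f = 40.9 + 18.16 = 59.06 m
P_hyd = ρgQH = 998.3·9.81·0.00830·59.06 = 4.801 kW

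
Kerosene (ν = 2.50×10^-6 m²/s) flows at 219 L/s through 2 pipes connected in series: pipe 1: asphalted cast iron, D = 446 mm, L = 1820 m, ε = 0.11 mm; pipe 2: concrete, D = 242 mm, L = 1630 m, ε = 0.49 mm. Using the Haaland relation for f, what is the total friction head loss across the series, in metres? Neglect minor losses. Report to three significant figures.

H ≈ 193 m

Pipe 1: V = 1.402 m/s, Re = 2.50×10^5, ε/D = 2.47×10^-4, f = 0.01673, h_1 = f(L/D)V²/2g = 6.839 m
Pipe 2: V = 4.761 m/s, Re = 4.61×10^5, ε/D = 0.00202, f = 0.02389, h_2 = f(L/D)V²/2g = 185.9 m
Series → Q common, losses add: H = Σh = 192.8 m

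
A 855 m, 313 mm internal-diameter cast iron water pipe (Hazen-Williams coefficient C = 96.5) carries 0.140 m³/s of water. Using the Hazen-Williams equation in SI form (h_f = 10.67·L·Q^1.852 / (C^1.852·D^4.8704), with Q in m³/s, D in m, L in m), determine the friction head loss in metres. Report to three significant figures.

h_f ≈ 14.5 m

h_f = 10.67·855·0.140^1.852 / (96.5^1.852·0.313^4.8704) = 14.46 m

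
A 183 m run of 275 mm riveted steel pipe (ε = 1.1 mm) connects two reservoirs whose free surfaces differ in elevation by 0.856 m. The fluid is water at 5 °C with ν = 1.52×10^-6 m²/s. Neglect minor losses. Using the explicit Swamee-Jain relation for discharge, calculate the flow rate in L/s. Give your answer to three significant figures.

Q ≈ 55.4 L/s

Swamee-Jain (Type II): Q = -0.965·√(gD⁵h_f/L)·ln[ε/(3.7D) + √(3.17ν²L/(gD³h_f))]
√(gD⁵h_f/L) = √(9.81·0.275⁵·0.856/183) = 0.008495
ε/(3.7D) = 0.00108; √(3.17ν²L/(gD³h_f)) = 8.76×10^-5
Q = -0.965·0.008495·ln(0.001169) = 0.05535 m³/s
Check: V = 0.932 m/s, Re = 1.69×10^5, f = 0.02926, h_f = 0.862 m ≈ 0.856 m ✓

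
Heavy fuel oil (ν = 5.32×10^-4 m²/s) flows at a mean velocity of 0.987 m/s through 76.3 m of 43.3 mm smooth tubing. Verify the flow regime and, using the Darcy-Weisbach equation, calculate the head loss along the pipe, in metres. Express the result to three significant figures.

h_f ≈ 69.7 m

Re = VD/ν = 0.987·0.04330/5.32×10^-4 = 80.3 → laminar (Re < 2300)
f = 64/Re = 0.7967
h_f = f(L/D)V²/(2g) = 0.7967·(76.3/0.04330)·0.987²/(2·9.81) = 69.70 m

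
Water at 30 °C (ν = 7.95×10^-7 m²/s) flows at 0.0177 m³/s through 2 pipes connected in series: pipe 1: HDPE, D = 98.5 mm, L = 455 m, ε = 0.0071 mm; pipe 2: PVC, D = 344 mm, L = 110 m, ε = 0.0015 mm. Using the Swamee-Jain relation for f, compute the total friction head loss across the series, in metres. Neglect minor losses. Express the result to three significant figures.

Pipe 1: V = 2.323 m/s, Re = 2.88×10^5, ε/D = 7.21×10^-5, f = 0.01526, h_1 = f(L/D)V²/2g = 19.38 m
Pipe 2: V = 0.1904 m/s, Re = 8.24×10^4, ε/D = 4.36×10^-6, f = 0.01863, h_2 = f(L/D)V²/2g = 0.01101 m
Series → Q common, losses add: H = Σh = 19.39 m

H ≈ 19.4 m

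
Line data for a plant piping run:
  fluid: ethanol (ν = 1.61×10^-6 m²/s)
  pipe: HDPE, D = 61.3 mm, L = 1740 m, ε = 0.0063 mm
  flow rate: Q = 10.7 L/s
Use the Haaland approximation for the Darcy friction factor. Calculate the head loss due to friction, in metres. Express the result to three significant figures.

h_f ≈ 328 m

V = 4Q/(πD²) = 4·0.0107/(π·0.0613²) = 3.626 m/s
Re = VD/ν = 3.626·0.0613/1.61×10^-6 = 1.38×10^5 → turbulent
ε/D = 0.0063/61.3 = 1.03×10^-4
Haaland: f = 0.01724
h_f = f(L/D)V²/(2g) = 0.01724·(1740/0.0613)·3.626²/(2·9.81) = 327.9 m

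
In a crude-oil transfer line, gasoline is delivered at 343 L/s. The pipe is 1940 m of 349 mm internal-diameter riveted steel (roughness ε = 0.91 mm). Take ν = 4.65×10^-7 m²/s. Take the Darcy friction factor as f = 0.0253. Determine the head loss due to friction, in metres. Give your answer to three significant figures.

V = 4Q/(πD²) = 4·0.343/(π·0.349²) = 3.586 m/s
h_f = f(L/D)V²/(2g) = 0.02530·(1940/0.349)·3.586²/(2·9.81) = 92.15 m

h_f ≈ 92.2 m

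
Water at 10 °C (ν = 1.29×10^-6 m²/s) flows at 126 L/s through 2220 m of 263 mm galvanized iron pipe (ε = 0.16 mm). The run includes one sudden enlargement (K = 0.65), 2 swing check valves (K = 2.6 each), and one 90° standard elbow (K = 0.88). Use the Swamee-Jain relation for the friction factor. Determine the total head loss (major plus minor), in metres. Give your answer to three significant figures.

V = 4Q/(πD²) = 2.319 m/s; V²/2g = 0.2742 m
Re = 4.73×10^5, ε/D = 6.08×10^-4 → f = 0.01847 (Swamee-Jain)
Major: h_f = f(L/D)·V²/2g = 0.01847·8441·0.2742 = 42.74 m
Minor: ΣK = 6.73; h_m = ΣK·V²/2g = 1.845 m
Total H_L = 42.74 + 1.845 = 44.59 m

H_L ≈ 44.6 m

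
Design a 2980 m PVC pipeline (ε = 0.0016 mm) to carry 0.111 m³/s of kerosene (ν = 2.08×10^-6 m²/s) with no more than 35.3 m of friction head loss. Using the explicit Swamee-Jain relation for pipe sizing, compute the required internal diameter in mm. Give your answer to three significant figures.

Swamee-Jain (Type III): D = 0.66·[ε^1.25·(LQ²/(gh_f))^4.75 + ν·Q^9.4·(L/(gh_f))^5.2]^0.04
LQ²/(gh_f) = 0.1060; L/(gh_f) = 8.605
Term 1 = ε^1.25·(…)^4.75 = 1.34×10^-12; Term 2 = ν·Q^9.4·(…)^5.2 = 1.60×10^-10
D = 0.66·(1.34×10^-12 + 1.60×10^-10)^0.04 = 0.2678 m = 268 mm
Check: V = 1.97 m/s, Re = 2.54×10^5, f = 0.01490, h_f = 32.8 m ≈ 35.3 m ✓

D ≈ 268 mm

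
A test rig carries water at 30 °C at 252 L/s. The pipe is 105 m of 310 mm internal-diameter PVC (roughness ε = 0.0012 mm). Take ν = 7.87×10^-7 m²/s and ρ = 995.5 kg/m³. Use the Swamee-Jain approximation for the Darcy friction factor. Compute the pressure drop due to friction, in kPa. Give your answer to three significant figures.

Δp ≈ 21.1 kPa

V = 4Q/(πD²) = 4·0.252/(π·0.310²) = 3.339 m/s
Re = VD/ν = 3.339·0.310/7.87×10^-7 = 1.32×10^6 → turbulent
ε/D = 0.0012/310 = 3.87×10^-6
Swamee-Jain: f = 0.01121
h_f = f(L/D)V²/(2g) = 0.01121·(105/0.310)·3.339²/(2·9.81) = 2.156 m
Δp = ρg·h_f = 995.5·9.81·2.156 = 21.06 kPa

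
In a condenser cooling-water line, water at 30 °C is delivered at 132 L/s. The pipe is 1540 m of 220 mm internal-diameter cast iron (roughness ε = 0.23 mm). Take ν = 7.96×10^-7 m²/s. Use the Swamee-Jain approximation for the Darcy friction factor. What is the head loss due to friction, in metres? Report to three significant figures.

h_f ≈ 87.1 m

V = 4Q/(πD²) = 4·0.132/(π·0.220²) = 3.472 m/s
Re = VD/ν = 3.472·0.220/7.96×10^-7 = 9.60×10^5 → turbulent
ε/D = 0.23/220 = 0.00105
Swamee-Jain: f = 0.02025
h_f = f(L/D)V²/(2g) = 0.02025·(1540/0.220)·3.472²/(2·9.81) = 87.10 m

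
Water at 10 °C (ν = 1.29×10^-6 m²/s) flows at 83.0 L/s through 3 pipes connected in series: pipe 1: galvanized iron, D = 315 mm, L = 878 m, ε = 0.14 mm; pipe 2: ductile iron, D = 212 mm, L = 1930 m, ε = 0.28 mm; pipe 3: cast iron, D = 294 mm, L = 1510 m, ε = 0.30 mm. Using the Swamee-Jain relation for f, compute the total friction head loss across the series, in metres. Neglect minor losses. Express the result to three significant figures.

Pipe 1: V = 1.065 m/s, Re = 2.60×10^5, ε/D = 4.44×10^-4, f = 0.01821, h_1 = f(L/D)V²/2g = 2.934 m
Pipe 2: V = 2.351 m/s, Re = 3.86×10^5, ε/D = 0.00132, f = 0.02180, h_2 = f(L/D)V²/2g = 55.93 m
Pipe 3: V = 1.223 m/s, Re = 2.79×10^5, ε/D = 0.00102, f = 0.02090, h_3 = f(L/D)V²/2g = 8.179 m
Series → Q common, losses add: H = Σh = 67.04 m

H ≈ 67.0 m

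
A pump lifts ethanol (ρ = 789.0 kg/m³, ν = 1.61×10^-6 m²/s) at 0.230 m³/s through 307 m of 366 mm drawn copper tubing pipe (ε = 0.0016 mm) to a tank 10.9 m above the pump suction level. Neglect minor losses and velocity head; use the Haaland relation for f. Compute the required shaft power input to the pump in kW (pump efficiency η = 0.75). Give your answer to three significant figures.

P_shaft ≈ 32.2 kW

V = 4Q/(πD²) = 2.186 m/s; Re = 4.97×10^5; ε/D = 4.37×10^-6; f = 0.01312
h_f = f(L/D)V²/2g = 2.682 m
Total head H = z + h_f = 10.9 + 2.682 = 13.58 m
P_hyd = ρgQH = 789.0·9.81·0.230·13.58 = 24.18 kW
P_shaft = P_hyd/η = 24.18/0.75 = 32.24 kW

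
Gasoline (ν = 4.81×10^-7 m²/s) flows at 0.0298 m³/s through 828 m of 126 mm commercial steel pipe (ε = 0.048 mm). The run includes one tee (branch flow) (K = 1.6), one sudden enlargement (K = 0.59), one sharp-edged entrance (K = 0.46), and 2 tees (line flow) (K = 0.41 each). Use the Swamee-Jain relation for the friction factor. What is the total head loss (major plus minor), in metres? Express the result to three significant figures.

H_L ≈ 33.1 m

V = 4Q/(πD²) = 2.390 m/s; V²/2g = 0.2911 m
Re = 6.26×10^5, ε/D = 3.81×10^-4 → f = 0.01677 (Swamee-Jain)
Major: h_f = f(L/D)·V²/2g = 0.01677·6571·0.2911 = 32.09 m
Minor: ΣK = 3.47; h_m = ΣK·V²/2g = 1.010 m
Total H_L = 32.09 + 1.010 = 33.10 m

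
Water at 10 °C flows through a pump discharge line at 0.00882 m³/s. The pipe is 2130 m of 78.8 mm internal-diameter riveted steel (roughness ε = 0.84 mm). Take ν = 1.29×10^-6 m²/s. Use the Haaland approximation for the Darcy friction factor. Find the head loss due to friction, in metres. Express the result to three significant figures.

V = 4Q/(πD²) = 4·0.00882/(π·0.0788²) = 1.809 m/s
Re = VD/ν = 1.809·0.0788/1.29×10^-6 = 1.10×10^5 → turbulent
ε/D = 0.84/78.8 = 0.0107
Haaland: f = 0.03930
h_f = f(L/D)V²/(2g) = 0.03930·(2130/0.0788)·1.809²/(2·9.81) = 177.1 m

h_f ≈ 177 m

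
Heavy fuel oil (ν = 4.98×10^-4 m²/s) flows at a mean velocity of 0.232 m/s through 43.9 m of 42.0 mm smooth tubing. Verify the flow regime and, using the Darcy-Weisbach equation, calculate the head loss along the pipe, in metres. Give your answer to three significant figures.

h_f ≈ 9.38 m

Re = VD/ν = 0.232·0.04200/4.98×10^-4 = 19.6 → laminar (Re < 2300)
f = 64/Re = 3.271
h_f = f(L/D)V²/(2g) = 3.271·(43.9/0.04200)·0.232²/(2·9.81) = 9.379 m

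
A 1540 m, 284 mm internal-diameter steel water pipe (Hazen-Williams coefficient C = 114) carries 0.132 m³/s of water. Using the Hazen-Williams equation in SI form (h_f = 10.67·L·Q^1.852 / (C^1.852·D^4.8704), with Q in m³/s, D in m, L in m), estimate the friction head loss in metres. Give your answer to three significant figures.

h_f = 10.67·1540·0.132^1.852 / (114^1.852·0.284^4.8704) = 27.55 m

h_f ≈ 27.6 m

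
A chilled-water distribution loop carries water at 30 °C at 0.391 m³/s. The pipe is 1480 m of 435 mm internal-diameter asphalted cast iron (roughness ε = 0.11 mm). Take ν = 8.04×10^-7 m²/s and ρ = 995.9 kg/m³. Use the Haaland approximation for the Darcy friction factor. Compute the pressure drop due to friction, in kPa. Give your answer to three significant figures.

Δp ≈ 175 kPa

V = 4Q/(πD²) = 4·0.391/(π·0.435²) = 2.631 m/s
Re = VD/ν = 2.631·0.435/8.04×10^-7 = 1.42×10^6 → turbulent
ε/D = 0.11/435 = 2.53×10^-4
Haaland: f = 0.01495
h_f = f(L/D)V²/(2g) = 0.01495·(1480/0.435)·2.631²/(2·9.81) = 17.95 m
Δp = ρg·h_f = 995.9·9.81·17.95 = 175.4 kPa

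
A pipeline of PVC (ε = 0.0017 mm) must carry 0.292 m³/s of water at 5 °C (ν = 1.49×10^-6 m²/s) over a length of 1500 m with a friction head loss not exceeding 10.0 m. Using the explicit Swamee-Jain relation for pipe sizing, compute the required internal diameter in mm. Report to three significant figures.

Swamee-Jain (Type III): D = 0.66·[ε^1.25·(LQ²/(gh_f))^4.75 + ν·Q^9.4·(L/(gh_f))^5.2]^0.04
LQ²/(gh_f) = 1.304; L/(gh_f) = 15.29
Term 1 = ε^1.25·(…)^4.75 = 2.16×10^-7; Term 2 = ν·Q^9.4·(…)^5.2 = 2.03×10^-5
D = 0.66·(2.16×10^-7 + 2.03×10^-5)^0.04 = 0.4285 m = 429 mm
Check: V = 2.02 m/s, Re = 5.82×10^5, f = 0.01281, h_f = 9.37 m ≈ 10.0 m ✓

D ≈ 429 mm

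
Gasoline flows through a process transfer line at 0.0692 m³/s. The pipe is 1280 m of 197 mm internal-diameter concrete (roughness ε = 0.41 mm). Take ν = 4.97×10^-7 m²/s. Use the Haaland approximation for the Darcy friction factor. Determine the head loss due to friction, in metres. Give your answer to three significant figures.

V = 4Q/(πD²) = 4·0.0692/(π·0.197²) = 2.270 m/s
Re = VD/ν = 2.270·0.197/4.97×10^-7 = 9.00×10^5 → turbulent
ε/D = 0.41/197 = 0.00208
Haaland: f = 0.02389
h_f = f(L/D)V²/(2g) = 0.02389·(1280/0.197)·2.270²/(2·9.81) = 40.78 m

h_f ≈ 40.8 m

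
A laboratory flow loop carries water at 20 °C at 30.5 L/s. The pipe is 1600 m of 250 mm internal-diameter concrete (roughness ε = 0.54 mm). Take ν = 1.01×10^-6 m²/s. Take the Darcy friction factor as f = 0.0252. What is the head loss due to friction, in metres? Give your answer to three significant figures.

h_f ≈ 3.17 m

V = 4Q/(πD²) = 4·0.0305/(π·0.250²) = 0.6213 m/s
h_f = f(L/D)V²/(2g) = 0.02520·(1600/0.250)·0.6213²/(2·9.81) = 3.174 m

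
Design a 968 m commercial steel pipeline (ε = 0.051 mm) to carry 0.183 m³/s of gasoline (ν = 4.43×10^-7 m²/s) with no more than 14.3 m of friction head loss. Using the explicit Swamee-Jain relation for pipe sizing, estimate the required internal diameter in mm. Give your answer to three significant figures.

Swamee-Jain (Type III): D = 0.66·[ε^1.25·(LQ²/(gh_f))^4.75 + ν·Q^9.4·(L/(gh_f))^5.2]^0.04
LQ²/(gh_f) = 0.2311; L/(gh_f) = 6.900
Term 1 = ε^1.25·(…)^4.75 = 4.10×10^-9; Term 2 = ν·Q^9.4·(…)^5.2 = 1.19×10^-9
D = 0.66·(4.10×10^-9 + 1.19×10^-9)^0.04 = 0.3079 m = 308 mm
Check: V = 2.46 m/s, Re = 1.71×10^6, f = 0.01397, h_f = 13.5 m ≈ 14.3 m ✓

D ≈ 308 mm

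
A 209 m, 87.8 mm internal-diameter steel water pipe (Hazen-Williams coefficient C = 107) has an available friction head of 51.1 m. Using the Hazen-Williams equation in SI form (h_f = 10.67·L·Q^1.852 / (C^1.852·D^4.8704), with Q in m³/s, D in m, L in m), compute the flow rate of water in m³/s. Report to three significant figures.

Q ≈ 0.0232 m³/s

Rearranging: Q = [h_f·C^1.852·D^4.8704 / (10.67·L)]^(1/1.852)
Q = [51.1·107^1.852·0.0878^4.8704 / (10.67·209)]^0.540 = 0.02320 m³/s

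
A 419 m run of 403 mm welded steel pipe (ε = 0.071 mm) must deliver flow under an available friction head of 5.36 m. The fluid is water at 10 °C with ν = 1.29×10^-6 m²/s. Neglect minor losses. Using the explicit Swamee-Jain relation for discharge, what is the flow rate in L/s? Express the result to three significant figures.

Swamee-Jain (Type II): Q = -0.965·√(gD⁵h_f/L)·ln[ε/(3.7D) + √(3.17ν²L/(gD³h_f))]
√(gD⁵h_f/L) = √(9.81·0.403⁵·5.36/419) = 0.03652
ε/(3.7D) = 4.76×10^-5; √(3.17ν²L/(gD³h_f)) = 2.53×10^-5
Q = -0.965·0.03652·ln(7.296×10^-5) = 0.3357 m³/s
Check: V = 2.63 m/s, Re = 8.22×10^5, f = 0.01469, h_f = 5.39 m ≈ 5.36 m ✓

Q ≈ 336 L/s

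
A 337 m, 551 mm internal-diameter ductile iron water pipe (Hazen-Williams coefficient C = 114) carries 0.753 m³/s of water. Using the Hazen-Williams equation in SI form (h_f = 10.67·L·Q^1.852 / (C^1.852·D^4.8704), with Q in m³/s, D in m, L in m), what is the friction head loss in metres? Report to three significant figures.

h_f = 10.67·337·0.753^1.852 / (114^1.852·0.551^4.8704) = 6.011 m

h_f ≈ 6.01 m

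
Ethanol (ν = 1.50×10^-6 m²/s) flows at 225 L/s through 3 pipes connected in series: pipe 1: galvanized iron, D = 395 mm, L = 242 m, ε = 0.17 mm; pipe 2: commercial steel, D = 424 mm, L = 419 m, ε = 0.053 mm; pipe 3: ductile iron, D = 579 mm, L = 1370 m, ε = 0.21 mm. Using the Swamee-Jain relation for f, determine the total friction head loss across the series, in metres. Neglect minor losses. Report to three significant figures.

Pipe 1: V = 1.836 m/s, Re = 4.84×10^5, ε/D = 4.30×10^-4, f = 0.01736, h_1 = f(L/D)V²/2g = 1.827 m
Pipe 2: V = 1.594 m/s, Re = 4.50×10^5, ε/D = 1.25×10^-4, f = 0.01492, h_2 = f(L/D)V²/2g = 1.908 m
Pipe 3: V = 0.8545 m/s, Re = 3.30×10^5, ε/D = 3.63×10^-4, f = 0.01735, h_3 = f(L/D)V²/2g = 1.528 m
Series → Q common, losses add: H = Σh = 5.263 m

H ≈ 5.26 m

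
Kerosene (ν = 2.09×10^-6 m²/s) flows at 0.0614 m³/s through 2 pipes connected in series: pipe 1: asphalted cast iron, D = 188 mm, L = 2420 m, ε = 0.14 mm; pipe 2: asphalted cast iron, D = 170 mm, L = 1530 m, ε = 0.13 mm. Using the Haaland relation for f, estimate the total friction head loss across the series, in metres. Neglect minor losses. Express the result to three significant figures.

H ≈ 130 m

Pipe 1: V = 2.212 m/s, Re = 1.99×10^5, ε/D = 7.45×10^-4, f = 0.01984, h_1 = f(L/D)V²/2g = 63.67 m
Pipe 2: V = 2.705 m/s, Re = 2.20×10^5, ε/D = 7.65×10^-4, f = 0.01980, h_2 = f(L/D)V²/2g = 66.46 m
Series → Q common, losses add: H = Σh = 130.1 m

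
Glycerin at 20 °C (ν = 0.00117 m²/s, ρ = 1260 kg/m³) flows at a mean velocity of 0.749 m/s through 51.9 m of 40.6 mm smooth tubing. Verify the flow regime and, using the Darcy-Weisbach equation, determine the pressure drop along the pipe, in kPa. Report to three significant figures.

Δp ≈ 1110 kPa

Re = VD/ν = 0.749·0.04060/0.00117 = 26.0 → laminar (Re < 2300)
f = 64/Re = 2.462
h_f = f(L/D)V²/(2g) = 2.462·(51.9/0.04060)·0.749²/(2·9.81) = 90.00 m
Δp = ρg·h_f = 1260·9.81·90.00 = 1113 kPa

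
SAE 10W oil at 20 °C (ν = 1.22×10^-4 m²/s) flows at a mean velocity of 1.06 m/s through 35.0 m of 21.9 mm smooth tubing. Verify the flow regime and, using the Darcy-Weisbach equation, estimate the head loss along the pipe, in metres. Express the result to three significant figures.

h_f ≈ 30.8 m

Re = VD/ν = 1.06·0.02190/1.22×10^-4 = 190 → laminar (Re < 2300)
f = 64/Re = 0.3363
h_f = f(L/D)V²/(2g) = 0.3363·(35.0/0.02190)·1.06²/(2·9.81) = 30.78 m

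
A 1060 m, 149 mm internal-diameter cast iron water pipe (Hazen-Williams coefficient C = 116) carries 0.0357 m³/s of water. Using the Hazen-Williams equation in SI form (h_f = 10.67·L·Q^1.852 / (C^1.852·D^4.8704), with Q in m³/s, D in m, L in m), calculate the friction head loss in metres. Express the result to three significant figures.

h_f ≈ 37.7 m

h_f = 10.67·1060·0.0357^1.852 / (116^1.852·0.149^4.8704) = 37.72 m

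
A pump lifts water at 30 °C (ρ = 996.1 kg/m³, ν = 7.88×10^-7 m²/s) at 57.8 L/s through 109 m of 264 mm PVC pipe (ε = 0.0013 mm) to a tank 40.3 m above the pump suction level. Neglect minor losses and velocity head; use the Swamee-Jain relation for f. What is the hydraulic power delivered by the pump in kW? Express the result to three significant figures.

V = 4Q/(πD²) = 1.056 m/s; Re = 3.54×10^5; ε/D = 4.92×10^-6; f = 0.01400
h_f = f(L/D)V²/2g = 0.3286 m
Total head H = z + h_f = 40.3 + 0.3286 = 40.63 m
P_hyd = ρgQH = 996.1·9.81·0.0578·40.63 = 22.95 kW

P_hyd ≈ 22.9 kW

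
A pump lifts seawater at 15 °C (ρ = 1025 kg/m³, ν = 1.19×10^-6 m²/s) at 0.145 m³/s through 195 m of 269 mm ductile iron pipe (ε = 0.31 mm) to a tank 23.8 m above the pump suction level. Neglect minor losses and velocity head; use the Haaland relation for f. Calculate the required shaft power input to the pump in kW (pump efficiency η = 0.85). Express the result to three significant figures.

V = 4Q/(πD²) = 2.551 m/s; Re = 5.77×10^5; ε/D = 0.00115; f = 0.02078
h_f = f(L/D)V²/2g = 4.999 m
Total head H = z + h_f = 23.8 + 4.999 = 28.80 m
P_hyd = ρgQH = 1025·9.81·0.145·28.80 = 41.99 kW
P_shaft = P_hyd/η = 41.99/0.85 = 49.40 kW

P_shaft ≈ 49.4 kW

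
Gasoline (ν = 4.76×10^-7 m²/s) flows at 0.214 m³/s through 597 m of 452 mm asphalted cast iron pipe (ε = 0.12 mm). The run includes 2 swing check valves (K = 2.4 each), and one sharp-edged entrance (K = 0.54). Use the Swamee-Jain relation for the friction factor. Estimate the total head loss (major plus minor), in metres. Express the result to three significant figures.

V = 4Q/(πD²) = 1.334 m/s; V²/2g = 0.09066 m
Re = 1.27×10^6, ε/D = 2.65×10^-4 → f = 0.01528 (Swamee-Jain)
Major: h_f = f(L/D)·V²/2g = 0.01528·1321·0.09066 = 1.830 m
Minor: ΣK = 5.34; h_m = ΣK·V²/2g = 0.4841 m
Total H_L = 1.830 + 0.4841 = 2.314 m

H_L ≈ 2.31 m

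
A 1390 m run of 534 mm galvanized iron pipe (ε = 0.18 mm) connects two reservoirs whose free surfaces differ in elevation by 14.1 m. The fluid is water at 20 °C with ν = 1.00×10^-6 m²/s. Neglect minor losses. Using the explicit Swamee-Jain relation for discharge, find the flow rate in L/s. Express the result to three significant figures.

Q ≈ 581 L/s

Swamee-Jain (Type II): Q = -0.965·√(gD⁵h_f/L)·ln[ε/(3.7D) + √(3.17ν²L/(gD³h_f))]
√(gD⁵h_f/L) = √(9.81·0.534⁵·14.1/1390) = 0.06573
ε/(3.7D) = 9.11×10^-5; √(3.17ν²L/(gD³h_f)) = 1.45×10^-5
Q = -0.965·0.06573·ln(1.056×10^-4) = 0.5808 m³/s
Check: V = 2.59 m/s, Re = 1.38×10^6, f = 0.01589, h_f = 14.2 m ≈ 14.1 m ✓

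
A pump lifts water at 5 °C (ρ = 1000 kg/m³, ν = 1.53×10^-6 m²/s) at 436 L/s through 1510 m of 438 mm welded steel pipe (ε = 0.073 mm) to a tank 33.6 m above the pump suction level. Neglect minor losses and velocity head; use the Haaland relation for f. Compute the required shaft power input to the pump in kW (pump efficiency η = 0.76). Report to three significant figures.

V = 4Q/(πD²) = 2.894 m/s; Re = 8.28×10^5; ε/D = 1.67×10^-4; f = 0.01438
h_f = f(L/D)V²/2g = 21.16 m
Total head H = z + h_f = 33.6 + 21.16 = 54.76 m
P_hyd = ρgQH = 1000·9.81·0.436·54.76 = 234.2 kW
P_shaft = P_hyd/η = 234.2/0.76 = 308.2 kW

P_shaft ≈ 308 kW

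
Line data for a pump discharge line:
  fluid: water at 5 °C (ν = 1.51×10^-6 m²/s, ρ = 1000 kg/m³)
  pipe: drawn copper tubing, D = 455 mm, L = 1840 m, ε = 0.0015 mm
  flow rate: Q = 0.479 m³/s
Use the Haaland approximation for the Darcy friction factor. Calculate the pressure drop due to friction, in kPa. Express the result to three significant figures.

Δp ≈ 208 kPa

V = 4Q/(πD²) = 4·0.479/(π·0.455²) = 2.946 m/s
Re = VD/ν = 2.946·0.455/1.51×10^-6 = 8.88×10^5 → turbulent
ε/D = 0.0015/455 = 3.30×10^-6
Haaland: f = 0.01187
h_f = f(L/D)V²/(2g) = 0.01187·(1840/0.455)·2.946²/(2·9.81) = 21.24 m
Δp = ρg·h_f = 1000·9.81·21.24 = 208.3 kPa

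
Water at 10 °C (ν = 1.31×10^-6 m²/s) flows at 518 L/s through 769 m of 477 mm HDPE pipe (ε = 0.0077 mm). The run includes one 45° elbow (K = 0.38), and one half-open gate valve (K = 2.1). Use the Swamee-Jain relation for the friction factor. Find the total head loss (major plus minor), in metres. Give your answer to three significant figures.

V = 4Q/(πD²) = 2.899 m/s; V²/2g = 0.4283 m
Re = 1.06×10^6, ε/D = 1.61×10^-5 → f = 0.01190 (Swamee-Jain)
Major: h_f = f(L/D)·V²/2g = 0.01190·1612·0.4283 = 8.218 m
Minor: ΣK = 2.48; h_m = ΣK·V²/2g = 1.062 m
Total H_L = 8.218 + 1.062 = 9.280 m

H_L ≈ 9.28 m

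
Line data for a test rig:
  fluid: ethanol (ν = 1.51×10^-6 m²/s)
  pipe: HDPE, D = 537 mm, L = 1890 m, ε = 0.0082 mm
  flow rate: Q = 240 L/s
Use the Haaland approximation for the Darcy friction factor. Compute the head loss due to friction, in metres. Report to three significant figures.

V = 4Q/(πD²) = 4·0.240/(π·0.537²) = 1.060 m/s
Re = VD/ν = 1.060·0.537/1.51×10^-6 = 3.77×10^5 → turbulent
ε/D = 0.0082/537 = 1.53×10^-5
Haaland: f = 0.01390
h_f = f(L/D)V²/(2g) = 0.01390·(1890/0.537)·1.060²/(2·9.81) = 2.799 m

h_f ≈ 2.80 m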